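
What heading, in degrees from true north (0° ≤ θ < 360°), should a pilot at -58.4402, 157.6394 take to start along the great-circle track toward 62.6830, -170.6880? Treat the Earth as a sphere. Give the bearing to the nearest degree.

17°

Δλ = -170.6880 − 157.6394 = -328.3274°; wrapped into (−180°, 180°]: 31.6726°.
θ = atan2( sin Δλ · cos φ₂ , cos φ₁ · sin φ₂ − sin φ₁ · cos φ₂ · cos Δλ )
  = atan2(0.24096, 0.79782) = 16.806° → normalised to [0°, 360°): 16.806°.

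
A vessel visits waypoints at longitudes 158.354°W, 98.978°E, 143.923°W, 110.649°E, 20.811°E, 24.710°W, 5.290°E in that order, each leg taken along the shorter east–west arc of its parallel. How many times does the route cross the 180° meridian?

3

Leg 1: -158.354° → +98.978°, shortest Δλ = -102.668° (west) — crosses 180°.
Leg 2: +98.978° → -143.923°, shortest Δλ = 117.099° (east) — crosses 180°.
Leg 3: -143.923° → +110.649°, shortest Δλ = -105.428° (west) — crosses 180°.
Leg 4: +110.649° → +20.811°, shortest Δλ = -89.838° (west) — does not cross 180°.
Leg 5: +20.811° → -24.710°, shortest Δλ = -45.521° (west) — does not cross 180°.
Leg 6: -24.710° → +5.290°, shortest Δλ = 30.0° (east) — does not cross 180°.
Total crossings: 3.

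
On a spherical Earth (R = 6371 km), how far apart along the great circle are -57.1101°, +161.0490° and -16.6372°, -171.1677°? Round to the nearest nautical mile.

2733 nmi

Δλ = -171.1677 − 161.0490 = -332.2167°; wrapped into (−180°, 180°]: 27.7833°.
Δφ = -16.6372 − -57.1101 = 40.4729°.
a = sin²(Δφ/2) + cos φ₁ · cos φ₂ · sin²(Δλ/2) = 0.149634.
c = 2·atan2(√a, √(1−a)) = 0.79437 rad → d = 6371·c ≈ 5060.95 km ≈ 2732.70 nmi.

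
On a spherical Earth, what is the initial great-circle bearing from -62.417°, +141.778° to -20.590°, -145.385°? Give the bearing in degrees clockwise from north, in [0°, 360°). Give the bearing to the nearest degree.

85°

Δλ = -145.385 − 141.778 = -287.163°; wrapped into (−180°, 180°]: 72.837°.
θ = atan2( sin Δλ · cos φ₂ , cos φ₁ · sin φ₂ − sin φ₁ · cos φ₂ · cos Δλ )
  = atan2(0.89443, 0.08201) = 84.762° → normalised to [0°, 360°): 84.762°.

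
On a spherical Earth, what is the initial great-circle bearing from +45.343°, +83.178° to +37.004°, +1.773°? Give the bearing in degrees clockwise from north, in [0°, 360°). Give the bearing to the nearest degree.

Δλ = 1.773 − 83.178 = -81.405°.
θ = atan2( sin Δλ · cos φ₂ , cos φ₁ · sin φ₂ − sin φ₁ · cos φ₂ · cos Δλ )
  = atan2(-0.78962, 0.33814) = -66.818° → normalised to [0°, 360°): 293.182°.

293°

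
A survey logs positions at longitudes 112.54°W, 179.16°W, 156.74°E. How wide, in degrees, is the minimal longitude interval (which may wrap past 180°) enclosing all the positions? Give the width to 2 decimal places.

90.72°

Sort the longitudes: -179.16°, -112.54°, +156.74°.
Eastward gaps between consecutive values (wrapping around): 66.62°, 269.28°, 24.10°.
Largest gap = 269.28° ⇒ minimal covering band is its complement: 360° − 269.28° = 90.72°.
Band runs from +156.74° eastward to -112.54°, crossing the antimeridian.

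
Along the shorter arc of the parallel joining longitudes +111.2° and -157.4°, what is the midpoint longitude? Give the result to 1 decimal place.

Signed shortest Δλ from +111.2° to -157.4° is +91.4°.
Midpoint longitude = +111.2° + (+91.4°)/2 = +111.2° + 45.7° = +156.9°.
(The naïve average (+111.2 + -157.4)/2 = -23.1° is on the wrong side of the globe.)

+156.9°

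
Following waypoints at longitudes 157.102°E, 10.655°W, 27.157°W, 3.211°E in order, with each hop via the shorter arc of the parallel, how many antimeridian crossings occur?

0

Leg 1: +157.102° → -10.655°, shortest Δλ = -167.757° (west) — does not cross 180°.
Leg 2: -10.655° → -27.157°, shortest Δλ = -16.502° (west) — does not cross 180°.
Leg 3: -27.157° → +3.211°, shortest Δλ = 30.368° (east) — does not cross 180°.
Total crossings: 0.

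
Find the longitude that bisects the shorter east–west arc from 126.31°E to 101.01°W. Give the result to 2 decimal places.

Signed shortest Δλ from +126.31° to -101.01° is +132.68°.
Midpoint longitude = +126.31° + (+132.68°)/2 = +126.31° + 66.34° = +192.65°.
Normalise into (−180°, 180°]: -167.35°.
(The naïve average (+126.31 + -101.01)/2 = 12.65° is on the wrong side of the globe.)

167.35°W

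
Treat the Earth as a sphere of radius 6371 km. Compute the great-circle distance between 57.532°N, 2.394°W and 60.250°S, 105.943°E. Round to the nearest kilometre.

16092 km

Δλ = 105.943 − -2.394 = 108.337°.
Δφ = -60.250 − 57.532 = -117.782°.
a = sin²(Δφ/2) + cos φ₁ · cos φ₂ · sin²(Δλ/2) = 0.908149.
c = 2·atan2(√a, √(1−a)) = 2.52577 rad → d = 6371·c ≈ 16091.67 km.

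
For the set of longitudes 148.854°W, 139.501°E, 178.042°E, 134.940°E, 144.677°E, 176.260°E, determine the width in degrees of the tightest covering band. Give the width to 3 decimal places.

76.206°

Sort the longitudes: -148.854°, +134.940°, +139.501°, +144.677°, +176.260°, +178.042°.
Eastward gaps between consecutive values (wrapping around): 283.794°, 4.561°, 5.176°, 31.583°, 1.782°, 33.104°.
Largest gap = 283.794° ⇒ minimal covering band is its complement: 360° − 283.794° = 76.206°.
Band runs from +134.940° eastward to -148.854°, crossing the antimeridian.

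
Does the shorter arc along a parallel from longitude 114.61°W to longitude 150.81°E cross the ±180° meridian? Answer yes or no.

Naïve |150.81 − -114.61| = 265.42° > 180°, so the shorter arc goes the other way round — across 180°.
Signed shortest Δλ = ((150.81 − -114.61 + 180) mod 360) − 180 = -94.58°.
Going west by 94.58° from -114.61° passes through 180° before reaching +150.81°.

Yes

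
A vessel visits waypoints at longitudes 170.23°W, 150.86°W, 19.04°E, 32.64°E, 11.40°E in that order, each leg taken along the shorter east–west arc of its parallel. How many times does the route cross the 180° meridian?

Leg 1: -170.23° → -150.86°, shortest Δλ = 19.37° (east) — does not cross 180°.
Leg 2: -150.86° → +19.04°, shortest Δλ = 169.9° (east) — does not cross 180°.
Leg 3: +19.04° → +32.64°, shortest Δλ = 13.6° (east) — does not cross 180°.
Leg 4: +32.64° → +11.40°, shortest Δλ = -21.24° (west) — does not cross 180°.
Total crossings: 0.

0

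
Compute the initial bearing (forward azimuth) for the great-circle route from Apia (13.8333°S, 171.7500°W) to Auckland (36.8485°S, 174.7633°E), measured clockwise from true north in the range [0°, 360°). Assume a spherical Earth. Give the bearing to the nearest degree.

205°

Δλ = 174.7633 − -171.7500 = 346.5133°; wrapped into (−180°, 180°]: -13.4867°.
θ = atan2( sin Δλ · cos φ₂ , cos φ₁ · sin φ₂ − sin φ₁ · cos φ₂ · cos Δλ )
  = atan2(-0.18663, -0.39625) = -154.780° → normalised to [0°, 360°): 205.220°.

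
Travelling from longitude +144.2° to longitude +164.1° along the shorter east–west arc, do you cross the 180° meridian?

No

Signed shortest Δλ = ((164.1 − 144.2 + 180) mod 360) − 180 = 19.9°.
Going east by 19.9° from +144.2° reaches +164.1° without touching 180°.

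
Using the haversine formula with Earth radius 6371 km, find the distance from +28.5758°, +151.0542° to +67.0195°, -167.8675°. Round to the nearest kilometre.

Δλ = -167.8675 − 151.0542 = -318.9217°; wrapped into (−180°, 180°]: 41.0783°.
Δφ = 67.0195 − 28.5758 = 38.4437°.
a = sin²(Δφ/2) + cos φ₁ · cos φ₂ · sin²(Δλ/2) = 0.150594.
c = 2·atan2(√a, √(1−a)) = 0.79706 rad → d = 6371·c ≈ 5078.08 km.

5078 km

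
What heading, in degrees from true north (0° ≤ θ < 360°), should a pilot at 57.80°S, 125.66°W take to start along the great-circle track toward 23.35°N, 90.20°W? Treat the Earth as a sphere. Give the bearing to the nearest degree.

32°

Δλ = -90.20 − -125.66 = 35.46°.
θ = atan2( sin Δλ · cos φ₂ , cos φ₁ · sin φ₂ − sin φ₁ · cos φ₂ · cos Δλ )
  = atan2(0.53262, 0.84400) = 32.255° → normalised to [0°, 360°): 32.255°.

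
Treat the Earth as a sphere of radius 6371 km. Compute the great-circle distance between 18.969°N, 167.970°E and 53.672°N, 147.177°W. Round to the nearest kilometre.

Δλ = -147.177 − 167.970 = -315.147°; wrapped into (−180°, 180°]: 44.853°.
Δφ = 53.672 − 18.969 = 34.703°.
a = sin²(Δφ/2) + cos φ₁ · cos φ₂ · sin²(Δλ/2) = 0.170480.
c = 2·atan2(√a, √(1−a)) = 0.85125 rad → d = 6371·c ≈ 5423.34 km.

5423 km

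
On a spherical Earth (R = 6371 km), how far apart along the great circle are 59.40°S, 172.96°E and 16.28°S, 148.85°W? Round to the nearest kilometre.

5704 km

Δλ = -148.85 − 172.96 = -321.81°; wrapped into (−180°, 180°]: 38.19°.
Δφ = -16.28 − -59.40 = 43.12°.
a = sin²(Δφ/2) + cos φ₁ · cos φ₂ · sin²(Δλ/2) = 0.187330.
c = 2·atan2(√a, √(1−a)) = 0.89523 rad → d = 6371·c ≈ 5703.51 km.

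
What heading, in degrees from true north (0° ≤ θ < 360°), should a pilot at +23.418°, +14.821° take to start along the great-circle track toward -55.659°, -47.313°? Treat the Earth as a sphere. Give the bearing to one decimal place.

Δλ = -47.313 − 14.821 = -62.134°.
θ = atan2( sin Δλ · cos φ₂ , cos φ₁ · sin φ₂ − sin φ₁ · cos φ₂ · cos Δλ )
  = atan2(-0.49870, -0.86247) = -149.962° → normalised to [0°, 360°): 210.038°.

210.0°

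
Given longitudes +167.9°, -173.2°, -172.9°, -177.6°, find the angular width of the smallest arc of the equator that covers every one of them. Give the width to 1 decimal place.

Sort the longitudes: -177.6°, -173.2°, -172.9°, +167.9°.
Eastward gaps between consecutive values (wrapping around): 4.4°, 0.3°, 340.8°, 14.5°.
Largest gap = 340.8° ⇒ minimal covering band is its complement: 360° − 340.8° = 19.2°.
Band runs from +167.9° eastward to -172.9°, crossing the antimeridian.

19.2°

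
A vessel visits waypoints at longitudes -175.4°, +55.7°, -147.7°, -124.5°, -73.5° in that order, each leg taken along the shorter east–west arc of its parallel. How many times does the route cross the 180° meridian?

Leg 1: -175.4° → +55.7°, shortest Δλ = -128.9° (west) — crosses 180°.
Leg 2: +55.7° → -147.7°, shortest Δλ = 156.6° (east) — crosses 180°.
Leg 3: -147.7° → -124.5°, shortest Δλ = 23.2° (east) — does not cross 180°.
Leg 4: -124.5° → -73.5°, shortest Δλ = 51.0° (east) — does not cross 180°.
Total crossings: 2.

2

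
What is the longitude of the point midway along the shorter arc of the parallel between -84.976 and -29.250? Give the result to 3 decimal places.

Signed shortest Δλ from -84.976° to -29.250° is +55.726°.
Midpoint longitude = -84.976° + (+55.726°)/2 = -84.976° + 27.863° = -57.113°.

-57.113°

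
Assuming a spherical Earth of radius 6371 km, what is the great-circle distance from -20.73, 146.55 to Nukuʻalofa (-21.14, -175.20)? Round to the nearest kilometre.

3963 km

Δλ = -175.20 − 146.55 = -321.75°; wrapped into (−180°, 180°]: 38.25°.
Δφ = -21.14 − -20.73 = -0.41°.
a = sin²(Δφ/2) + cos φ₁ · cos φ₂ · sin²(Δλ/2) = 0.093649.
c = 2·atan2(√a, √(1−a)) = 0.62202 rad → d = 6371·c ≈ 3962.90 km.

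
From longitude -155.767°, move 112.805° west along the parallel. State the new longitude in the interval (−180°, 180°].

+91.428°

Start at -155.767°; shift −112.805° → -268.572°.
-268.572° lies outside (−180°, 180°]; add 360° → +91.428°.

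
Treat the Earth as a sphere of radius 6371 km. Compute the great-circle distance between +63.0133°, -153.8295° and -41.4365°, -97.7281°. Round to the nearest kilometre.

Δλ = -97.7281 − -153.8295 = 56.1014°.
Δφ = -41.4365 − 63.0133 = -104.4498°.
a = sin²(Δφ/2) + cos φ₁ · cos φ₂ · sin²(Δλ/2) = 0.699996.
c = 2·atan2(√a, √(1−a)) = 1.98230 rad → d = 6371·c ≈ 12629.26 km.

12629 km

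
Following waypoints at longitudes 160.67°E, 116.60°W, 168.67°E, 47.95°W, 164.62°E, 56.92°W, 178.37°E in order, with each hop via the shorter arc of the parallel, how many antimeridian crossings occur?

Leg 1: +160.67° → -116.60°, shortest Δλ = 82.73° (east) — crosses 180°.
Leg 2: -116.60° → +168.67°, shortest Δλ = -74.73° (west) — crosses 180°.
Leg 3: +168.67° → -47.95°, shortest Δλ = 143.38° (east) — crosses 180°.
Leg 4: -47.95° → +164.62°, shortest Δλ = -147.43° (west) — crosses 180°.
Leg 5: +164.62° → -56.92°, shortest Δλ = 138.46° (east) — crosses 180°.
Leg 6: -56.92° → +178.37°, shortest Δλ = -124.71° (west) — crosses 180°.
Total crossings: 6.

6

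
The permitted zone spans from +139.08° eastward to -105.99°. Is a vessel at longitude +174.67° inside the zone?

Yes

Band width going east from +139.08° to -105.99°: ((-105.99 − 139.08) mod 360) = 114.93°.
Offset of +174.67° east of the west edge: ((174.67 − 139.08) mod 360) = 35.59°.
35.59° ≤ 114.93° ⇒ inside.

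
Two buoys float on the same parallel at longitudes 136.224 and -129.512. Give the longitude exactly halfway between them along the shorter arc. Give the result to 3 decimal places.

Signed shortest Δλ from +136.224° to -129.512° is +94.264°.
Midpoint longitude = +136.224° + (+94.264°)/2 = +136.224° + 47.132° = +183.356°.
Normalise into (−180°, 180°]: -176.644°.
(The naïve average (+136.224 + -129.512)/2 = 3.356° is on the wrong side of the globe.)

-176.644°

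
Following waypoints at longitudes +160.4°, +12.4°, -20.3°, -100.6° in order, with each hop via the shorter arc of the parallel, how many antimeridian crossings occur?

0

Leg 1: +160.4° → +12.4°, shortest Δλ = -148.0° (west) — does not cross 180°.
Leg 2: +12.4° → -20.3°, shortest Δλ = -32.7° (west) — does not cross 180°.
Leg 3: -20.3° → -100.6°, shortest Δλ = -80.3° (west) — does not cross 180°.
Total crossings: 0.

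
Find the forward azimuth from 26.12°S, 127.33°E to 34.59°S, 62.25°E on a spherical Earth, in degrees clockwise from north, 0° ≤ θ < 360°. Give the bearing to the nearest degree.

Δλ = 62.25 − 127.33 = -65.08°.
θ = atan2( sin Δλ · cos φ₂ , cos φ₁ · sin φ₂ − sin φ₁ · cos φ₂ · cos Δλ )
  = atan2(-0.74659, -0.35701) = -115.557° → normalised to [0°, 360°): 244.443°.

244°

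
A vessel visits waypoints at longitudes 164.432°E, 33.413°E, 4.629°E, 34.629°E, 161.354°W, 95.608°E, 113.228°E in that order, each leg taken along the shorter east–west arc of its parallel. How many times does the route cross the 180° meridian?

2

Leg 1: +164.432° → +33.413°, shortest Δλ = -131.019° (west) — does not cross 180°.
Leg 2: +33.413° → +4.629°, shortest Δλ = -28.784° (west) — does not cross 180°.
Leg 3: +4.629° → +34.629°, shortest Δλ = 30.0° (east) — does not cross 180°.
Leg 4: +34.629° → -161.354°, shortest Δλ = 164.017° (east) — crosses 180°.
Leg 5: -161.354° → +95.608°, shortest Δλ = -103.038° (west) — crosses 180°.
Leg 6: +95.608° → +113.228°, shortest Δλ = 17.62° (east) — does not cross 180°.
Total crossings: 2.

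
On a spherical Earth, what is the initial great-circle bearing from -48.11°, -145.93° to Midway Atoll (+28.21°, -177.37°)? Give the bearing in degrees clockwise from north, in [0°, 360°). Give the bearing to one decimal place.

332.3°

Δλ = -177.37 − -145.93 = -31.44°.
θ = atan2( sin Δλ · cos φ₂ , cos φ₁ · sin φ₂ − sin φ₁ · cos φ₂ · cos Δλ )
  = atan2(-0.45965, 0.87532) = -27.705° → normalised to [0°, 360°): 332.295°.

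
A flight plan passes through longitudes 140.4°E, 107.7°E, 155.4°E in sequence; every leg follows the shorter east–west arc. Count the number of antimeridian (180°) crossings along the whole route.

0

Leg 1: +140.4° → +107.7°, shortest Δλ = -32.7° (west) — does not cross 180°.
Leg 2: +107.7° → +155.4°, shortest Δλ = 47.7° (east) — does not cross 180°.
Total crossings: 0.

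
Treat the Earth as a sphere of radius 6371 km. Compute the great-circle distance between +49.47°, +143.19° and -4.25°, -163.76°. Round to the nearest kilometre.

Δλ = -163.76 − 143.19 = -306.95°; wrapped into (−180°, 180°]: 53.05°.
Δφ = -4.25 − 49.47 = -53.72°.
a = sin²(Δφ/2) + cos φ₁ · cos φ₂ · sin²(Δλ/2) = 0.333384.
c = 2·atan2(√a, √(1−a)) = 1.23107 rad → d = 6371·c ≈ 7843.12 km.

7843 km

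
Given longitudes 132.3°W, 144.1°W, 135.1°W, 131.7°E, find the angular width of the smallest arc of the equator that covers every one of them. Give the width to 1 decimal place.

96.0°

Sort the longitudes: -144.1°, -135.1°, -132.3°, +131.7°.
Eastward gaps between consecutive values (wrapping around): 9.0°, 2.8°, 264.0°, 84.2°.
Largest gap = 264.0° ⇒ minimal covering band is its complement: 360° − 264.0° = 96.0°.
Band runs from +131.7° eastward to -132.3°, crossing the antimeridian.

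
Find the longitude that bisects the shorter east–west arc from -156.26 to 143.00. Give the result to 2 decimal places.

Signed shortest Δλ from -156.26° to +143.00° is -60.74°.
Midpoint longitude = -156.26° + (-60.74°)/2 = -156.26° − 30.37° = -186.63°.
Normalise into (−180°, 180°]: +173.37°.
(The naïve average (-156.26 + +143.00)/2 = -6.63° is on the wrong side of the globe.)

+173.37°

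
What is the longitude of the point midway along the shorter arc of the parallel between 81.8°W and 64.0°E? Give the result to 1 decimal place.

Signed shortest Δλ from -81.8° to +64.0° is +145.8°.
Midpoint longitude = -81.8° + (+145.8°)/2 = -81.8° + 72.9° = -8.9°.

8.9°W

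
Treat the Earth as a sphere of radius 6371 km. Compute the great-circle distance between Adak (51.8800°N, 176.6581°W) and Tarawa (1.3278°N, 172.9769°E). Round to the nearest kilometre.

Δλ = 172.9769 − -176.6581 = 349.6350°; wrapped into (−180°, 180°]: -10.3650°.
Δφ = 1.3278 − 51.8800 = -50.5522°.
a = sin²(Δφ/2) + cos φ₁ · cos φ₂ · sin²(Δλ/2) = 0.187348.
c = 2·atan2(√a, √(1−a)) = 0.89528 rad → d = 6371·c ≈ 5703.80 km.

5704 km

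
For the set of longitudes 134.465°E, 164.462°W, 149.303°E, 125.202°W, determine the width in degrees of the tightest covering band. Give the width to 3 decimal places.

100.333°

Sort the longitudes: -164.462°, -125.202°, +134.465°, +149.303°.
Eastward gaps between consecutive values (wrapping around): 39.260°, 259.667°, 14.838°, 46.235°.
Largest gap = 259.667° ⇒ minimal covering band is its complement: 360° − 259.667° = 100.333°.
Band runs from +134.465° eastward to -125.202°, crossing the antimeridian.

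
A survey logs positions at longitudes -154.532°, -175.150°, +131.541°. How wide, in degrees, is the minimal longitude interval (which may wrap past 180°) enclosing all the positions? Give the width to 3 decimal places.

Sort the longitudes: -175.150°, -154.532°, +131.541°.
Eastward gaps between consecutive values (wrapping around): 20.618°, 286.073°, 53.309°.
Largest gap = 286.073° ⇒ minimal covering band is its complement: 360° − 286.073° = 73.927°.
Band runs from +131.541° eastward to -154.532°, crossing the antimeridian.

73.927°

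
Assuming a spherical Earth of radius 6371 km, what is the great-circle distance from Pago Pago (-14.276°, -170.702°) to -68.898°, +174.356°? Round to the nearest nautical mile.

Δλ = 174.356 − -170.702 = 345.058°; wrapped into (−180°, 180°]: -14.942°.
Δφ = -68.898 − -14.276 = -54.622°.
a = sin²(Δφ/2) + cos φ₁ · cos φ₂ · sin²(Δλ/2) = 0.216415.
c = 2·atan2(√a, √(1−a)) = 0.96773 rad → d = 6371·c ≈ 6165.41 km ≈ 3329.05 nmi.

3329 nmi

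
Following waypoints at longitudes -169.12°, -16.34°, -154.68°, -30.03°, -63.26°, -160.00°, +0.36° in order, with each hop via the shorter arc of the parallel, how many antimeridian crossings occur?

Leg 1: -169.12° → -16.34°, shortest Δλ = 152.78° (east) — does not cross 180°.
Leg 2: -16.34° → -154.68°, shortest Δλ = -138.34° (west) — does not cross 180°.
Leg 3: -154.68° → -30.03°, shortest Δλ = 124.65° (east) — does not cross 180°.
Leg 4: -30.03° → -63.26°, shortest Δλ = -33.23° (west) — does not cross 180°.
Leg 5: -63.26° → -160.00°, shortest Δλ = -96.74° (west) — does not cross 180°.
Leg 6: -160.00° → +0.36°, shortest Δλ = 160.36° (east) — does not cross 180°.
Total crossings: 0.

0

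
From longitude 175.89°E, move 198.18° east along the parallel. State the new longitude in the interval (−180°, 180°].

Start at +175.89°; shift +198.18° → +374.07°.
+374.07° lies outside (−180°, 180°]; subtract 360° → +14.07°.

14.07°E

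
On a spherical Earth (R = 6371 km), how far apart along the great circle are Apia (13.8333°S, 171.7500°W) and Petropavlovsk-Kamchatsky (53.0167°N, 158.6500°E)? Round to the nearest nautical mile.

Δλ = 158.6500 − -171.7500 = 330.4000°; wrapped into (−180°, 180°]: -29.6000°.
Δφ = 53.0167 − -13.8333 = 66.8500°.
a = sin²(Δφ/2) + cos φ₁ · cos φ₂ · sin²(Δλ/2) = 0.341546.
c = 2·atan2(√a, √(1−a)) = 1.24833 rad → d = 6371·c ≈ 7953.11 km ≈ 4294.33 nmi.

4294 nmi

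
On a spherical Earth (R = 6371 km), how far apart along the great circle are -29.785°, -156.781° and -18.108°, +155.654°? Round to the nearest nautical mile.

Δλ = 155.654 − -156.781 = 312.435°; wrapped into (−180°, 180°]: -47.565°.
Δφ = -18.108 − -29.785 = 11.677°.
a = sin²(Δφ/2) + cos φ₁ · cos φ₂ · sin²(Δλ/2) = 0.144498.
c = 2·atan2(√a, √(1−a)) = 0.77987 rad → d = 6371·c ≈ 4968.55 km ≈ 2682.80 nmi.

2683 nmi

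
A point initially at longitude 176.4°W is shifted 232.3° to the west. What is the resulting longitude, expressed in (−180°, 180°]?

48.7°W

Start at -176.4°; shift −232.3° → -408.7°.
-408.7° lies outside (−180°, 180°]; add 360° → -48.7°.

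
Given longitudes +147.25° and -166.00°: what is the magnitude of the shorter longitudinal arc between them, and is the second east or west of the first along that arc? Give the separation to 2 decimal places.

46.75° east

Raw difference: -166.00 − 147.25 = -313.25°.
Normalise into (−180°, 180°]: -313.25° + 360° = 46.75°.
Positive ⇒ the second point lies to the east; separation 46.75°.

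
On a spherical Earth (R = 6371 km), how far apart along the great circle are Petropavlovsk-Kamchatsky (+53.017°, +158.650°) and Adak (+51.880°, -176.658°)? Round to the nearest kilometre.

1670 km

Δλ = -176.658 − 158.650 = -335.308°; wrapped into (−180°, 180°]: 24.692°.
Δφ = 51.880 − 53.017 = -1.137°.
a = sin²(Δφ/2) + cos φ₁ · cos φ₂ · sin²(Δλ/2) = 0.017076.
c = 2·atan2(√a, √(1−a)) = 0.26210 rad → d = 6371·c ≈ 1669.83 km.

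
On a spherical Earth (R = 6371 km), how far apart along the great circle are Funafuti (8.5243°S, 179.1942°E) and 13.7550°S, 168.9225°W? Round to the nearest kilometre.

1420 km

Δλ = -168.9225 − 179.1942 = -348.1167°; wrapped into (−180°, 180°]: 11.8833°.
Δφ = -13.7550 − -8.5243 = -5.2307°.
a = sin²(Δφ/2) + cos φ₁ · cos φ₂ · sin²(Δλ/2) = 0.012375.
c = 2·atan2(√a, √(1−a)) = 0.22295 rad → d = 6371·c ≈ 1420.42 km.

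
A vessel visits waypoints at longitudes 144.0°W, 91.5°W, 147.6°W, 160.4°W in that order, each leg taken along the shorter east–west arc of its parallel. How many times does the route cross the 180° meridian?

0

Leg 1: -144.0° → -91.5°, shortest Δλ = 52.5° (east) — does not cross 180°.
Leg 2: -91.5° → -147.6°, shortest Δλ = -56.1° (west) — does not cross 180°.
Leg 3: -147.6° → -160.4°, shortest Δλ = -12.8° (west) — does not cross 180°.
Total crossings: 0.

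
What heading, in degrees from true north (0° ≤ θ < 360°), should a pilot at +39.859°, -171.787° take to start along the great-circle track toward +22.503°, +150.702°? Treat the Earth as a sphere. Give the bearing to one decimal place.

Δλ = 150.702 − -171.787 = 322.489°; wrapped into (−180°, 180°]: -37.511°.
θ = atan2( sin Δλ · cos φ₂ , cos φ₁ · sin φ₂ − sin φ₁ · cos φ₂ · cos Δλ )
  = atan2(-0.56255, -0.17588) = -107.362° → normalised to [0°, 360°): 252.638°.

252.6°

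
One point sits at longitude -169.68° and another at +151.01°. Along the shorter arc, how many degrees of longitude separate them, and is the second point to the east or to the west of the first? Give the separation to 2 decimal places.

39.31° west

Raw difference: 151.01 − -169.68 = 320.69°.
Normalise into (−180°, 180°]: 320.69° − 360° = -39.31°.
Negative ⇒ the second point lies to the west; separation 39.31°.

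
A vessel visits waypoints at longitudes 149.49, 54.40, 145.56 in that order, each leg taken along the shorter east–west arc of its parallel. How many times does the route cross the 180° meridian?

0

Leg 1: +149.49° → +54.40°, shortest Δλ = -95.09° (west) — does not cross 180°.
Leg 2: +54.40° → +145.56°, shortest Δλ = 91.16° (east) — does not cross 180°.
Total crossings: 0.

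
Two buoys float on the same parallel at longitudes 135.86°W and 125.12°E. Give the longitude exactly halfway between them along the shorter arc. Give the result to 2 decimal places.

174.63°E

Signed shortest Δλ from -135.86° to +125.12° is -99.02°.
Midpoint longitude = -135.86° + (-99.02°)/2 = -135.86° − 49.51° = -185.37°.
Normalise into (−180°, 180°]: +174.63°.
(The naïve average (-135.86 + +125.12)/2 = -5.37° is on the wrong side of the globe.)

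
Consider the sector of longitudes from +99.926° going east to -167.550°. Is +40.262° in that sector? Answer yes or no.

No

Band width going east from +99.926° to -167.550°: ((-167.550 − 99.926) mod 360) = 92.524°.
Offset of +40.262° east of the west edge: ((40.262 − 99.926) mod 360) = 300.336°.
300.336° > 92.524° ⇒ outside.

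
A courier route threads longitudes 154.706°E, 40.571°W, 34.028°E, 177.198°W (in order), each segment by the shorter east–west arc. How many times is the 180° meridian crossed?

2

Leg 1: +154.706° → -40.571°, shortest Δλ = 164.723° (east) — crosses 180°.
Leg 2: -40.571° → +34.028°, shortest Δλ = 74.599° (east) — does not cross 180°.
Leg 3: +34.028° → -177.198°, shortest Δλ = 148.774° (east) — crosses 180°.
Total crossings: 2.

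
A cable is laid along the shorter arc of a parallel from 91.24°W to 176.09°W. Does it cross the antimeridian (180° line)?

No

Signed shortest Δλ = ((-176.09 − -91.24 + 180) mod 360) − 180 = -84.85°.
Going west by 84.85° from -91.24° reaches -176.09° without touching 180°.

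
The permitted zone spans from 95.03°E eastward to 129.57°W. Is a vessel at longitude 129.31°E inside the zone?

Yes

Band width going east from +95.03° to -129.57°: ((-129.57 − 95.03) mod 360) = 135.40°.
Offset of +129.31° east of the west edge: ((129.31 − 95.03) mod 360) = 34.28°.
34.28° ≤ 135.40° ⇒ inside.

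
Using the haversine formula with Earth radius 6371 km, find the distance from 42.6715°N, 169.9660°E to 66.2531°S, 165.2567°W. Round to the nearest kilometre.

Δλ = -165.2567 − 169.9660 = -335.2227°; wrapped into (−180°, 180°]: 24.7773°.
Δφ = -66.2531 − 42.6715 = -108.9246°.
a = sin²(Δφ/2) + cos φ₁ · cos φ₂ · sin²(Δλ/2) = 0.675790.
c = 2·atan2(√a, √(1−a)) = 1.93005 rad → d = 6371·c ≈ 12296.38 km.

12296 km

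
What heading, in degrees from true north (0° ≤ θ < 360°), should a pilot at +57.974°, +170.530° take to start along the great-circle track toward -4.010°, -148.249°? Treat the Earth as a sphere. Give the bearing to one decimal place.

135.7°

Δλ = -148.249 − 170.530 = -318.779°; wrapped into (−180°, 180°]: 41.221°.
θ = atan2( sin Δλ · cos φ₂ , cos φ₁ · sin φ₂ − sin φ₁ · cos φ₂ · cos Δλ )
  = atan2(0.65735, -0.67322) = 135.683° → normalised to [0°, 360°): 135.683°.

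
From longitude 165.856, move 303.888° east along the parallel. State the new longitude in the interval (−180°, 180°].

Start at +165.856°; shift +303.888° → +469.744°.
+469.744° lies outside (−180°, 180°]; subtract 360° → +109.744°.

+109.744°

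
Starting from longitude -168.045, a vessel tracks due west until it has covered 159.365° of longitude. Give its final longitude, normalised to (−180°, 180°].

Start at -168.045°; shift −159.365° → -327.410°.
-327.410° lies outside (−180°, 180°]; add 360° → +32.590°.

+32.590°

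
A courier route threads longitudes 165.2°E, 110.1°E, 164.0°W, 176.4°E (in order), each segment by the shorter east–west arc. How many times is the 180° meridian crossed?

Leg 1: +165.2° → +110.1°, shortest Δλ = -55.1° (west) — does not cross 180°.
Leg 2: +110.1° → -164.0°, shortest Δλ = 85.9° (east) — crosses 180°.
Leg 3: -164.0° → +176.4°, shortest Δλ = -19.6° (west) — crosses 180°.
Total crossings: 2.

2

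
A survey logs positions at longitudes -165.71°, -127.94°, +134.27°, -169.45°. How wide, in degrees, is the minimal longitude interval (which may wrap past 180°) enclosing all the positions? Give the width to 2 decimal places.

Sort the longitudes: -169.45°, -165.71°, -127.94°, +134.27°.
Eastward gaps between consecutive values (wrapping around): 3.74°, 37.77°, 262.21°, 56.28°.
Largest gap = 262.21° ⇒ minimal covering band is its complement: 360° − 262.21° = 97.79°.
Band runs from +134.27° eastward to -127.94°, crossing the antimeridian.

97.79°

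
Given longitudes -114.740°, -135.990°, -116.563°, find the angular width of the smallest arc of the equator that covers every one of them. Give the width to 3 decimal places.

Sort the longitudes: -135.990°, -116.563°, -114.740°.
Eastward gaps between consecutive values (wrapping around): 19.427°, 1.823°, 338.750°.
Largest gap = 338.750° ⇒ minimal covering band is its complement: 360° − 338.750° = 21.250°.
Band runs from -135.990° eastward to -114.740°.

21.250°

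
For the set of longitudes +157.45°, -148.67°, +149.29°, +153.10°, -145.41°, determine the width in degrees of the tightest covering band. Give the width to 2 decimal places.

Sort the longitudes: -148.67°, -145.41°, +149.29°, +153.10°, +157.45°.
Eastward gaps between consecutive values (wrapping around): 3.26°, 294.70°, 3.81°, 4.35°, 53.88°.
Largest gap = 294.70° ⇒ minimal covering band is its complement: 360° − 294.70° = 65.30°.
Band runs from +149.29° eastward to -145.41°, crossing the antimeridian.

65.30°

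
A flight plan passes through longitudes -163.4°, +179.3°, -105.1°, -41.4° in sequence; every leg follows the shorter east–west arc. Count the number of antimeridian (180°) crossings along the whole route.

2

Leg 1: -163.4° → +179.3°, shortest Δλ = -17.3° (west) — crosses 180°.
Leg 2: +179.3° → -105.1°, shortest Δλ = 75.6° (east) — crosses 180°.
Leg 3: -105.1° → -41.4°, shortest Δλ = 63.7° (east) — does not cross 180°.
Total crossings: 2.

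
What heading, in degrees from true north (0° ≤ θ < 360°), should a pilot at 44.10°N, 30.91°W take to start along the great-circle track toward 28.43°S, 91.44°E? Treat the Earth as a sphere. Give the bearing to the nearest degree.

91°

Δλ = 91.44 − -30.91 = 122.35°.
θ = atan2( sin Δλ · cos φ₂ , cos φ₁ · sin φ₂ − sin φ₁ · cos φ₂ · cos Δλ )
  = atan2(0.74291, -0.01442) = 91.112° → normalised to [0°, 360°): 91.112°.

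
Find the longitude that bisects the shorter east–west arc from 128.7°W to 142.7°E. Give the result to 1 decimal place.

Signed shortest Δλ from -128.7° to +142.7° is -88.6°.
Midpoint longitude = -128.7° + (-88.6°)/2 = -128.7° − 44.3° = -173.0°.
(The naïve average (-128.7 + +142.7)/2 = 7.0° is on the wrong side of the globe.)

173.0°W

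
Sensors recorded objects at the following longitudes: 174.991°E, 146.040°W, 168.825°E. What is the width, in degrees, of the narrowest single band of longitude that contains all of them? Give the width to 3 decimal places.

Sort the longitudes: -146.040°, +168.825°, +174.991°.
Eastward gaps between consecutive values (wrapping around): 314.865°, 6.166°, 38.969°.
Largest gap = 314.865° ⇒ minimal covering band is its complement: 360° − 314.865° = 45.135°.
Band runs from +168.825° eastward to -146.040°, crossing the antimeridian.

45.135°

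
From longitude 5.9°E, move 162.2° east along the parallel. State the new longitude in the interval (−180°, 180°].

168.1°E

Start at +5.9°; shift +162.2° → +168.1°.
+168.1° already lies in (−180°, 180°].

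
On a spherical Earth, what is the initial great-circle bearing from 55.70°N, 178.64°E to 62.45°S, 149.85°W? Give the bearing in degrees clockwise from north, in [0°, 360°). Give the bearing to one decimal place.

163.7°

Δλ = -149.85 − 178.64 = -328.49°; wrapped into (−180°, 180°]: 31.51°.
θ = atan2( sin Δλ · cos φ₂ , cos φ₁ · sin φ₂ − sin φ₁ · cos φ₂ · cos Δλ )
  = atan2(0.24174, -0.82538) = 163.676° → normalised to [0°, 360°): 163.676°.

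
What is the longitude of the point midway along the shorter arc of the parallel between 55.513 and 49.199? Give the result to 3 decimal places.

Signed shortest Δλ from +55.513° to +49.199° is -6.314°.
Midpoint longitude = +55.513° + (-6.314°)/2 = +55.513° − 3.157° = +52.356°.

+52.356°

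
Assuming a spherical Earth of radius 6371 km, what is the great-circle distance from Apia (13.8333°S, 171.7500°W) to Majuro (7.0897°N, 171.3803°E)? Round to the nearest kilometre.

Δλ = 171.3803 − -171.7500 = 343.1303°; wrapped into (−180°, 180°]: -16.8697°.
Δφ = 7.0897 − -13.8333 = 20.9230°.
a = sin²(Δφ/2) + cos φ₁ · cos φ₂ · sin²(Δλ/2) = 0.053702.
c = 2·atan2(√a, √(1−a)) = 0.46773 rad → d = 6371·c ≈ 2979.88 km.

2980 km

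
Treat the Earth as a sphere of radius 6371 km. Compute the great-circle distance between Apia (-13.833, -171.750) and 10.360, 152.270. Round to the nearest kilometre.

4795 km

Δλ = 152.270 − -171.750 = 324.020°; wrapped into (−180°, 180°]: -35.980°.
Δφ = 10.360 − -13.833 = 24.193°.
a = sin²(Δφ/2) + cos φ₁ · cos φ₂ · sin²(Δλ/2) = 0.135027.
c = 2·atan2(√a, √(1−a)) = 0.75255 rad → d = 6371·c ≈ 4794.52 km.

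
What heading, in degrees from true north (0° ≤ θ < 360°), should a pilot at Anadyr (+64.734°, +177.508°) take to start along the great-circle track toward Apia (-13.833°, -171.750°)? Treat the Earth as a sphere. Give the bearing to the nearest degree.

169°

Δλ = -171.750 − 177.508 = -349.258°; wrapped into (−180°, 180°]: 10.742°.
θ = atan2( sin Δλ · cos φ₂ , cos φ₁ · sin φ₂ − sin φ₁ · cos φ₂ · cos Δλ )
  = atan2(0.18098, -0.96477) = 169.375° → normalised to [0°, 360°): 169.375°.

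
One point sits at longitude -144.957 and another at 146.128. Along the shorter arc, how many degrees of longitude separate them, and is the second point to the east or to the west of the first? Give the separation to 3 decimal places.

Raw difference: 146.128 − -144.957 = 291.085°.
Normalise into (−180°, 180°]: 291.085° − 360° = -68.915°.
Negative ⇒ the second point lies to the west; separation 68.915°.

68.915° west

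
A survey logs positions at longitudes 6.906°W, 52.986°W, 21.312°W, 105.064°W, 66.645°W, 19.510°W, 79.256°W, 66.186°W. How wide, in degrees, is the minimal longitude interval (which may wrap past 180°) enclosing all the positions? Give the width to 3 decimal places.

Sort the longitudes: -105.064°, -79.256°, -66.645°, -66.186°, -52.986°, -21.312°, -19.510°, -6.906°.
Eastward gaps between consecutive values (wrapping around): 25.808°, 12.611°, 0.459°, 13.200°, 31.674°, 1.802°, 12.604°, 261.842°.
Largest gap = 261.842° ⇒ minimal covering band is its complement: 360° − 261.842° = 98.158°.
Band runs from -105.064° eastward to -6.906°.

98.158°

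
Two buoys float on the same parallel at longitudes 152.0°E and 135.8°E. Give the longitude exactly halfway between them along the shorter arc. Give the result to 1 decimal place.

143.9°E

Signed shortest Δλ from +152.0° to +135.8° is -16.2°.
Midpoint longitude = +152.0° + (-16.2°)/2 = +152.0° − 8.1° = +143.9°.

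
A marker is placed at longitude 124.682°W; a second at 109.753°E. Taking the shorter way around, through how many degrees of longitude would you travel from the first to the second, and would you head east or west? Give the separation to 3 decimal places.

Raw difference: 109.753 − -124.682 = 234.435°.
Normalise into (−180°, 180°]: 234.435° − 360° = -125.565°.
Negative ⇒ the second point lies to the west; separation 125.565°.

125.565° west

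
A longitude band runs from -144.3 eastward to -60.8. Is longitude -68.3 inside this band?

Band width going east from -144.3° to -60.8°: ((-60.8 − -144.3) mod 360) = 83.5°.
Offset of -68.3° east of the west edge: ((-68.3 − -144.3) mod 360) = 76.0°.
76.0° ≤ 83.5° ⇒ inside.

Yes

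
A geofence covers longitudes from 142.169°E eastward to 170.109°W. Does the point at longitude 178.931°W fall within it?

Yes

Band width going east from +142.169° to -170.109°: ((-170.109 − 142.169) mod 360) = 47.722°.
Offset of -178.931° east of the west edge: ((-178.931 − 142.169) mod 360) = 38.900°.
38.900° ≤ 47.722° ⇒ inside.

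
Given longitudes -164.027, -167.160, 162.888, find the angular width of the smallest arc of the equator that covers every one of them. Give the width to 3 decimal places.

33.085°

Sort the longitudes: -167.160°, -164.027°, +162.888°.
Eastward gaps between consecutive values (wrapping around): 3.133°, 326.915°, 29.952°.
Largest gap = 326.915° ⇒ minimal covering band is its complement: 360° − 326.915° = 33.085°.
Band runs from +162.888° eastward to -164.027°, crossing the antimeridian.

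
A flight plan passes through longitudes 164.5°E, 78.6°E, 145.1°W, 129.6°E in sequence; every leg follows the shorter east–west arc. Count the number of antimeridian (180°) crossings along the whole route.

2

Leg 1: +164.5° → +78.6°, shortest Δλ = -85.9° (west) — does not cross 180°.
Leg 2: +78.6° → -145.1°, shortest Δλ = 136.3° (east) — crosses 180°.
Leg 3: -145.1° → +129.6°, shortest Δλ = -85.3° (west) — crosses 180°.
Total crossings: 2.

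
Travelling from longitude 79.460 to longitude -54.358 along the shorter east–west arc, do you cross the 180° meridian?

Signed shortest Δλ = ((-54.358 − 79.460 + 180) mod 360) − 180 = -133.818°.
Going west by 133.818° from +79.460° reaches -54.358° without touching 180°.

No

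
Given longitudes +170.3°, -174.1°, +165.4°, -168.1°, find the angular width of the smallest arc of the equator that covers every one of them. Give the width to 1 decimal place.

26.5°

Sort the longitudes: -174.1°, -168.1°, +165.4°, +170.3°.
Eastward gaps between consecutive values (wrapping around): 6.0°, 333.5°, 4.9°, 15.6°.
Largest gap = 333.5° ⇒ minimal covering band is its complement: 360° − 333.5° = 26.5°.
Band runs from +165.4° eastward to -168.1°, crossing the antimeridian.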